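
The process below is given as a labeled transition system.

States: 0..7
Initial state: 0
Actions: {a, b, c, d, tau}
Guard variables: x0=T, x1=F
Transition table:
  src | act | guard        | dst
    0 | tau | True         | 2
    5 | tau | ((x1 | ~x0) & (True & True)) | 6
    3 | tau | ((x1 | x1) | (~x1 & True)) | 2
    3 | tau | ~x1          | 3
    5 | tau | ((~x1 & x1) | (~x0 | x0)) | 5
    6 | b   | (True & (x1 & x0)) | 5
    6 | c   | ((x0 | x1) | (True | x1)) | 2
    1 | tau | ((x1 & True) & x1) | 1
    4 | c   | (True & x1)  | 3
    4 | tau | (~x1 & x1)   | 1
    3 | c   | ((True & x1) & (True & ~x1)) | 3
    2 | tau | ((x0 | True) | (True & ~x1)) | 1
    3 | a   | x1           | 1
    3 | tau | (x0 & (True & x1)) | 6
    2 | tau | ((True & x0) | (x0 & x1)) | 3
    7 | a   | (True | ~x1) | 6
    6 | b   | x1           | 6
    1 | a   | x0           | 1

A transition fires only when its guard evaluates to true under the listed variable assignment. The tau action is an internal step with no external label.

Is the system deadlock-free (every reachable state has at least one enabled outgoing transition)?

Reachable = {0,1,2,3}
  0: tau→2  [deg 1]
  1: a→1  [deg 1]
  2: tau→1  tau→3  [deg 2]
  3: tau→2  tau→3  [deg 2]

Answer: DEADLOCK-FREE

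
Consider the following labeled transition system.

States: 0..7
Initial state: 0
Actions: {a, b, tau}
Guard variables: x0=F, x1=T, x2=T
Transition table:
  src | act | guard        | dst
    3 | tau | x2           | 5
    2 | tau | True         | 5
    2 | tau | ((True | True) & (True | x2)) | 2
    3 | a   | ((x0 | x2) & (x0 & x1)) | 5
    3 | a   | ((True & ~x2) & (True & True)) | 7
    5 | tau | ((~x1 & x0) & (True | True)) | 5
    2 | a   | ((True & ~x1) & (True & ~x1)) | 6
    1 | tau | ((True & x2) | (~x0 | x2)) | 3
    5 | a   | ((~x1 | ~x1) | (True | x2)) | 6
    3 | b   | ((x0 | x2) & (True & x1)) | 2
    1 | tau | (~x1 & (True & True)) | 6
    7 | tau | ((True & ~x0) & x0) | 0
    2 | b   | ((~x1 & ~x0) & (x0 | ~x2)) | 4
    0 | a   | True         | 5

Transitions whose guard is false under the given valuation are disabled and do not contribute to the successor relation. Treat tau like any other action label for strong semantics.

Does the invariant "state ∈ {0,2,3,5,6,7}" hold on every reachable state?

Answer: INVARIANT HOLDS

Working:
Inv-set: {0,2,3,5,6,7}
Reach set: {0,5,6}
  0: ok
  5: ok
  6: ok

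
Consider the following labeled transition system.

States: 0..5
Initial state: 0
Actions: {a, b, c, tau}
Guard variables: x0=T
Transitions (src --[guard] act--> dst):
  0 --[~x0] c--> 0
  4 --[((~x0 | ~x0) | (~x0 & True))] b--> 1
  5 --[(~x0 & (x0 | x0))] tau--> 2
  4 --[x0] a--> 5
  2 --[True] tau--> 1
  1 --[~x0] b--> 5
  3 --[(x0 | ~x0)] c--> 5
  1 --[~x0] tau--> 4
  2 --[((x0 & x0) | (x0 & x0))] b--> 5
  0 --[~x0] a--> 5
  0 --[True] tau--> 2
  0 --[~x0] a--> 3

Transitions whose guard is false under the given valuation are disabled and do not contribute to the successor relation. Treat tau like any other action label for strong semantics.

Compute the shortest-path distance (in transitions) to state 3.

Layered search for 3:
  depth 0: {0}
  depth 1: {2}
  depth 2: {1,5}
3 never appears.

Answer: UNREACHABLE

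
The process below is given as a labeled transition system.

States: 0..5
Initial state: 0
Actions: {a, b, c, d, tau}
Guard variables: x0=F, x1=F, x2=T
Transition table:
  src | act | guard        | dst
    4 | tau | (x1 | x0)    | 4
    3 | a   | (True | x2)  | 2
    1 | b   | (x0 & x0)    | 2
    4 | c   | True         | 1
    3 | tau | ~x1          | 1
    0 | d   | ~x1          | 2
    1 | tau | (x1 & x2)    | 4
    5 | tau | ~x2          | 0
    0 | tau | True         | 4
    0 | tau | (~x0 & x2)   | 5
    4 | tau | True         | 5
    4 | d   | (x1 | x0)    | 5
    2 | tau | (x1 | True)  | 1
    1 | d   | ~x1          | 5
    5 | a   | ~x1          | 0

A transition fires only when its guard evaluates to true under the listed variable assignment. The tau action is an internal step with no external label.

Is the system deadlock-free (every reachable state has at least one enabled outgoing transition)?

R = {0,1,2,4,5}
  0: d→2  tau→4  tau→5  [3 exit(s)]
  1: d→5  [1 exit(s)]
  2: tau→1  [1 exit(s)]
  4: c→1  tau→5  [2 exit(s)]
  5: a→0  [1 exit(s)]

Answer: DEADLOCK-FREE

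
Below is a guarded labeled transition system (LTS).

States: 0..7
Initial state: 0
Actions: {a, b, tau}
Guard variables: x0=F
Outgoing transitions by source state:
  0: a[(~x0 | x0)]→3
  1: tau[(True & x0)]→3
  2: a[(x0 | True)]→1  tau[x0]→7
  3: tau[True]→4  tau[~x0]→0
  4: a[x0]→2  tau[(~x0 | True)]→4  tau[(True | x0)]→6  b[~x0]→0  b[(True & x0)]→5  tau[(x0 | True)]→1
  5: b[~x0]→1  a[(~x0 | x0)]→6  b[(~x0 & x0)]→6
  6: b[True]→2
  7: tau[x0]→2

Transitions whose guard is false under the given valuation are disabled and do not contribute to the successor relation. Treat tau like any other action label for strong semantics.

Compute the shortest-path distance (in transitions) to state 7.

Answer: UNREACHABLE

Analysis:
Breadth-first toward 7:
  Layer 0: {0}
  Layer 1: {3}
  Layer 2: {4}
  Layer 3: {1,6}
  Layer 4: {2}
7 never appears.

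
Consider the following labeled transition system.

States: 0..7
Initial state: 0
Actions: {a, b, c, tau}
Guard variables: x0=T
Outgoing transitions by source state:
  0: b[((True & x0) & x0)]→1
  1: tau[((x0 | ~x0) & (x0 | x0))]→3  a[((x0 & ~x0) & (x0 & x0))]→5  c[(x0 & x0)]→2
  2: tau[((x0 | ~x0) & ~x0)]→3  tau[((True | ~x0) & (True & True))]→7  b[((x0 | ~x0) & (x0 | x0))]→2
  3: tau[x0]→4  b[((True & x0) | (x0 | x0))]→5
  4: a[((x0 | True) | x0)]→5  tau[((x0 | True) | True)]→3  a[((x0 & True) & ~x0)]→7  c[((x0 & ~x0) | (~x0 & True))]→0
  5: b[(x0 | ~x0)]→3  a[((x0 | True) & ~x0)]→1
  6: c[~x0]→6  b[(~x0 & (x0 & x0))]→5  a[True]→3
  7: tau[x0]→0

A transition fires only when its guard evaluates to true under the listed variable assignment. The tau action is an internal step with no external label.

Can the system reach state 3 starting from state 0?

Answer: REACHABLE

Working:
12 transition(s) survive guard evaluation.
depth 0: {0}
depth 1: {1}  cumulative {0,1}
depth 2: {2,3}  cumulative {0,1,2,3}
depth 3: {4,5,7}  cumulative {0,1,2,3,4,5,7}
Reach set: {0,1,2,3,4,5,7}
witness 3: b·tau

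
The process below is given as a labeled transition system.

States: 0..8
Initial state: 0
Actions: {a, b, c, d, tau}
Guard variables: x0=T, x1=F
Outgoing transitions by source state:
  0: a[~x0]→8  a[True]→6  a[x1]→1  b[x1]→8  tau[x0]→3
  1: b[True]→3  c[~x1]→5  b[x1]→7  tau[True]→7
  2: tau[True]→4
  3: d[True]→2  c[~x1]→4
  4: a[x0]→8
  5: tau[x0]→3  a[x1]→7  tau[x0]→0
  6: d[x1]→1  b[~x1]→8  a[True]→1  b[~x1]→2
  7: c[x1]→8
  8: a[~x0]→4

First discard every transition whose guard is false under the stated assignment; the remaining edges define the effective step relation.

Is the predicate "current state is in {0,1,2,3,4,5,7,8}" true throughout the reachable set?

Safe = {0,1,2,3,4,5,7,8}
Reachable = {0,1,2,3,4,5,6,7,8}
  0: ✓
  1: ✓
  2: ✓
  3: ✓
  4: ✓
  5: ✓
  6: outside
  7: ✓
  8: ✓
counterexample path to 6: a

Answer: INVARIANT VIOLATED at state 6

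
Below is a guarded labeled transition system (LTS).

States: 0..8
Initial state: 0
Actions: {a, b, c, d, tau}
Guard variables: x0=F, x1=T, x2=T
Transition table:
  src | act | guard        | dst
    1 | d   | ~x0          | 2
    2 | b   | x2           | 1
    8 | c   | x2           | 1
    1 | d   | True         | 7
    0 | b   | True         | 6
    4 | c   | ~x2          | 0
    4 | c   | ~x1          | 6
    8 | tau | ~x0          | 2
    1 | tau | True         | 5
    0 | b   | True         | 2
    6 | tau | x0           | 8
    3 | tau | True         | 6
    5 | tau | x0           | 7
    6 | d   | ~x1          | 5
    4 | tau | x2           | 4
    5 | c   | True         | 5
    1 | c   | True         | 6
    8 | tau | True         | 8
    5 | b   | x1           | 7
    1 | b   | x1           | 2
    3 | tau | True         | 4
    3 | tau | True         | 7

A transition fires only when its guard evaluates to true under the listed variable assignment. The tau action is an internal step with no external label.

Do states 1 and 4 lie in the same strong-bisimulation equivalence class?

Answer: NOT BISIMILAR

Trace:
Bisimulation quotient by refinement:
  P[0] = {{0,1,2,3,4,5,6,7,8}}
  P[1] = {{0,2},{1},{3,4},{5},{6,7},{8}}
  P[2] = {{0},{1},{2},{3},{4},{5},{6,7},{8}}
stable after 3 split(s): 8 block(s)
class of 1: {1}; class of 4: {4}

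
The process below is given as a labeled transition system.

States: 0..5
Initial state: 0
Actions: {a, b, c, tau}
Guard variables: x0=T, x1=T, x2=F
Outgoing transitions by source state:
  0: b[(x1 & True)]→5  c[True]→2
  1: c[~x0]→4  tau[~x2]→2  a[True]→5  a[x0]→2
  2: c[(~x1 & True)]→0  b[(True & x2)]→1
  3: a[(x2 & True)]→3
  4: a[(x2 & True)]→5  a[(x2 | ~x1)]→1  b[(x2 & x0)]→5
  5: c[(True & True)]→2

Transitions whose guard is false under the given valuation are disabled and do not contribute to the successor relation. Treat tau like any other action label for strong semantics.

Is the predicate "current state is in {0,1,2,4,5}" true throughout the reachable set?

Allowed set {0,1,2,4,5}
Reachable = {0,2,5}
  0: ok
  2: ok
  5: ok

Answer: INVARIANT HOLDS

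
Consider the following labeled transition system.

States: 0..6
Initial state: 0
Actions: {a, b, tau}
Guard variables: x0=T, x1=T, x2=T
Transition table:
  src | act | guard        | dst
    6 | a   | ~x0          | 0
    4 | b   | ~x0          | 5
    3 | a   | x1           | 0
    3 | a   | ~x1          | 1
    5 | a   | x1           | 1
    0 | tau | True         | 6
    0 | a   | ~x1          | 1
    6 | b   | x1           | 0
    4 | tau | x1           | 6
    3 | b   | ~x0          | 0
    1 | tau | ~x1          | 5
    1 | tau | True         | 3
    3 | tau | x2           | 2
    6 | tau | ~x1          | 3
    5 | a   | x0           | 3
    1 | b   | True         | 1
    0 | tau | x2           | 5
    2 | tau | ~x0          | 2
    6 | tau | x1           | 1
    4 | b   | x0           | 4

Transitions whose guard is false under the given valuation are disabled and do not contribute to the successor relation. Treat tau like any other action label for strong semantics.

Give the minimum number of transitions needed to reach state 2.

Answer: 3

Analysis:
Breadth-first toward 2:
  L0 = {0}
  L1 = {5,6}
  L2 = {1,3}
  L3 = {2}
depth(2)=3, e.g. tau·a·tau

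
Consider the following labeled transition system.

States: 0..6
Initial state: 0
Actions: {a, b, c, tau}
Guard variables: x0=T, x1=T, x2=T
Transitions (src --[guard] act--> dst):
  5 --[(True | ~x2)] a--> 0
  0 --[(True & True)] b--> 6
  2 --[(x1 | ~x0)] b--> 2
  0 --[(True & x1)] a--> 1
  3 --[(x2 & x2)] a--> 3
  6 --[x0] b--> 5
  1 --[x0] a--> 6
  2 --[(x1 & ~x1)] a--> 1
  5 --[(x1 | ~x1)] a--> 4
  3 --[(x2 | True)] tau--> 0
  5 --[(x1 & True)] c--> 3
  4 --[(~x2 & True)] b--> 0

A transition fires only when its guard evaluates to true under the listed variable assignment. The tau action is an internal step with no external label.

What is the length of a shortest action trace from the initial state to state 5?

Answer: 2

Trace:
Breadth-first toward 5:
  L0 = {0}
  L1 = {1,6}
  L2 = {5}
first hit 5 at d=2 via b·b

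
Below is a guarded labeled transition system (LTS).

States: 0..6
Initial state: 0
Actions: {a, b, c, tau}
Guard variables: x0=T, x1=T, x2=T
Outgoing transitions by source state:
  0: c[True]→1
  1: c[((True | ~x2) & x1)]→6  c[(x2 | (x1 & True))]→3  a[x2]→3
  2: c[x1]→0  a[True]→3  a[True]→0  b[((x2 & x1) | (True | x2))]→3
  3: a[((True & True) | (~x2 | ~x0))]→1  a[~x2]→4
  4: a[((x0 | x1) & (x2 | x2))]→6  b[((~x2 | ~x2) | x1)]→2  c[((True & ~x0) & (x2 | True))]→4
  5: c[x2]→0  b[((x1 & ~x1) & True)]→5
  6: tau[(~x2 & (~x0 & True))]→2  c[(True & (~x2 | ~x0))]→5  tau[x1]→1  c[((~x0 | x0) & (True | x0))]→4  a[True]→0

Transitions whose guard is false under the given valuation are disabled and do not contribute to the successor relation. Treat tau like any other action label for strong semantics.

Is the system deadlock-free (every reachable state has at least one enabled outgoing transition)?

Answer: DEADLOCK-FREE

Working:
Reachable = {0,1,2,3,4,6}
  0: c→1  [1 out]
  1: a→3  c→3  c→6  [3 out]
  2: a→0  a→3  b→3  c→0  [4 out]
  3: a→1  [1 out]
  4: a→6  b→2  [2 out]
  6: a→0  c→4  tau→1  [3 out]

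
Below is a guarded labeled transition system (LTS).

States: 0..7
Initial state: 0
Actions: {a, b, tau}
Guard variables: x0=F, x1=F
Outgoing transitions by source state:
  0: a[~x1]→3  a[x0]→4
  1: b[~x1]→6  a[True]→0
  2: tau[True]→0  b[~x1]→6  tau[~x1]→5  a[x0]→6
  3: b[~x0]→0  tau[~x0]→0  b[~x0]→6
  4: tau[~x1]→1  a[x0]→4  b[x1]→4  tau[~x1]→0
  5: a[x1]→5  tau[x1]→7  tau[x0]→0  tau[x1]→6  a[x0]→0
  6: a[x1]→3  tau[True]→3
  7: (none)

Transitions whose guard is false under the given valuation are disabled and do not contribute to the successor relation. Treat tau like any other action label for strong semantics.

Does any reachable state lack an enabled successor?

Answer: DEADLOCK-FREE

Trace:
R = {0,3,6}
  0: a→3  [1 exit(s)]
  3: b→0  b→6  tau→0  [3 exit(s)]
  6: tau→3  [1 exit(s)]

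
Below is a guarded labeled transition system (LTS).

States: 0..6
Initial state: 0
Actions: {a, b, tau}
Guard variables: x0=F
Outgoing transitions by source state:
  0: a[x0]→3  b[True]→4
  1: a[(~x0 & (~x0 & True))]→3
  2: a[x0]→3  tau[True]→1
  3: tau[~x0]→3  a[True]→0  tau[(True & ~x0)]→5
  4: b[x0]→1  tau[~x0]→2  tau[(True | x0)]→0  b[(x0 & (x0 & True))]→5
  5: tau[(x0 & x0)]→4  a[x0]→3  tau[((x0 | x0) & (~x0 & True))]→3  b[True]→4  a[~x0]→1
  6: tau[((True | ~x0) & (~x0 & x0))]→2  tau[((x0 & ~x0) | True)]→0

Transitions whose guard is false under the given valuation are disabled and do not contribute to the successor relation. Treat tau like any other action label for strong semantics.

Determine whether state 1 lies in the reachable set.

11 transition(s) survive guard evaluation.
depth 0: {0}
depth 1: {4}  now seen {0,4}
depth 2: {2}  now seen {0,2,4}
depth 3: {1}  now seen {0,1,2,4}
depth 4: {3}  now seen {0,1,2,3,4}
depth 5: {5}  now seen {0,1,2,3,4,5}
Reach set: {0,1,2,3,4,5}
witness 1: b·tau·tau

Answer: REACHABLE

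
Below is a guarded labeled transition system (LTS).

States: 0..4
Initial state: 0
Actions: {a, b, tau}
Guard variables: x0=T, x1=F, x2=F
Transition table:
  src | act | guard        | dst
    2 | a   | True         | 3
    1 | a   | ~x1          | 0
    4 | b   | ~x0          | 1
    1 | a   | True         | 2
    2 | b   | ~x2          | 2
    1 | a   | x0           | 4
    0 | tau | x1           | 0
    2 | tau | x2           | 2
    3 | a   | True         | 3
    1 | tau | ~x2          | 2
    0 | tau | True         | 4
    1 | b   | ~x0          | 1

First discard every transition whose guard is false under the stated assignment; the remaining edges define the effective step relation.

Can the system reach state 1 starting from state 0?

Guard filter leaves 8 enabled edge(s).
Layer 0: {0}
Layer 1: {4}  now seen {0,4}
Reach set: {0,4}

Answer: UNREACHABLE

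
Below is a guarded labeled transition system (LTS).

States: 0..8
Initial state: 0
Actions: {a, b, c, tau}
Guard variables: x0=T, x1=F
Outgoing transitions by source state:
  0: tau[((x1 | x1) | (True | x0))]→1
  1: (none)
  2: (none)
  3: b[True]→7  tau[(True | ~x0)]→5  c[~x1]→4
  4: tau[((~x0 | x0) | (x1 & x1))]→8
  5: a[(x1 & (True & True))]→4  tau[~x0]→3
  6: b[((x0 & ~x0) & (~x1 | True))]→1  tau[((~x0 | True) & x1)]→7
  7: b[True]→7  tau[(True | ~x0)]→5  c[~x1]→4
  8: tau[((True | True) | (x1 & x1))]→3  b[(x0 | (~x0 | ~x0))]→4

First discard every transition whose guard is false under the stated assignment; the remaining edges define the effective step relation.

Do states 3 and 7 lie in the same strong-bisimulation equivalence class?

Compute ~ classes (split until stable):
  π0 = {{0,1,2,3,4,5,6,7,8}}
  π1 = {{0,4},{1,2,5,6},{3,7},{8}}
  π2 = {{0},{1,2,5,6},{3,7},{4},{8}}
Fixed point at round 3; 5 class(es).
3∈{3,7}, 7∈{3,7}

Answer: BISIMILAR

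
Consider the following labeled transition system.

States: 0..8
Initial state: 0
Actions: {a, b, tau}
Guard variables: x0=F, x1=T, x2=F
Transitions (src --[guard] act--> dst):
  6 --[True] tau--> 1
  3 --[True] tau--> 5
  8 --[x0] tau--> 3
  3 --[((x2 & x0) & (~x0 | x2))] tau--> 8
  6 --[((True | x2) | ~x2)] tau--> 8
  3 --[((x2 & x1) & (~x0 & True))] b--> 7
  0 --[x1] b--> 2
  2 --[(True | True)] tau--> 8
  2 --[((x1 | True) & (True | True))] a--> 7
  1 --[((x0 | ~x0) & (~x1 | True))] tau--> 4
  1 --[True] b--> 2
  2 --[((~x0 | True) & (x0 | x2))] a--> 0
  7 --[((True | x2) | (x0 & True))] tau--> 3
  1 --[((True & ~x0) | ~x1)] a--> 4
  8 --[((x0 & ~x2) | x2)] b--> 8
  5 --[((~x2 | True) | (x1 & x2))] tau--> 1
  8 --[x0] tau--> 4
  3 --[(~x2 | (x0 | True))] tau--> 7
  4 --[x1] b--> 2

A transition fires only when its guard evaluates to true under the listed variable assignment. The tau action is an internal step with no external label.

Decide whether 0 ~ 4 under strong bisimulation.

Answer: BISIMILAR

Working:
Compute ~ classes (split until stable):
  P[0] = {{0,1,2,3,4,5,6,7,8}}
  P[1] = {{0,4},{1},{2},{3,5,6,7},{8}}
  P[2] = {{0,4},{1},{2},{3,7},{5},{6},{8}}
  P[3] = {{0,4},{1},{2},{3},{5},{6},{7},{8}}
8 equivalence class(es) (converged in 4)
class of 0: {0,4}; class of 4: {0,4}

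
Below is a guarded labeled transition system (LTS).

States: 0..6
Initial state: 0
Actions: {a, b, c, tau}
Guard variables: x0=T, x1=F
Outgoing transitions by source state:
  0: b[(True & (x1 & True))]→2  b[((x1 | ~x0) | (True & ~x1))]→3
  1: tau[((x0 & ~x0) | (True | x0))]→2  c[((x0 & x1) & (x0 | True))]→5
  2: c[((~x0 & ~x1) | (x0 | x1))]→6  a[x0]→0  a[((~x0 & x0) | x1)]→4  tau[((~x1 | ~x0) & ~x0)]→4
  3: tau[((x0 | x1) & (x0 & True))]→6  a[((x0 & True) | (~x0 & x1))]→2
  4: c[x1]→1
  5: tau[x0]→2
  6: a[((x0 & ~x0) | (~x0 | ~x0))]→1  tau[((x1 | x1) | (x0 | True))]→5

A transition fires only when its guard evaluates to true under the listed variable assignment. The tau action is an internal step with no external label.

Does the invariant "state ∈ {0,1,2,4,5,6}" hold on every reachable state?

Allowed set {0,1,2,4,5,6}
Reach set: {0,2,3,5,6}
  0: safe
  2: safe
  3: ✗ unsafe
  5: safe
  6: safe
reach 3 via b — violates

Answer: INVARIANT VIOLATED at state 3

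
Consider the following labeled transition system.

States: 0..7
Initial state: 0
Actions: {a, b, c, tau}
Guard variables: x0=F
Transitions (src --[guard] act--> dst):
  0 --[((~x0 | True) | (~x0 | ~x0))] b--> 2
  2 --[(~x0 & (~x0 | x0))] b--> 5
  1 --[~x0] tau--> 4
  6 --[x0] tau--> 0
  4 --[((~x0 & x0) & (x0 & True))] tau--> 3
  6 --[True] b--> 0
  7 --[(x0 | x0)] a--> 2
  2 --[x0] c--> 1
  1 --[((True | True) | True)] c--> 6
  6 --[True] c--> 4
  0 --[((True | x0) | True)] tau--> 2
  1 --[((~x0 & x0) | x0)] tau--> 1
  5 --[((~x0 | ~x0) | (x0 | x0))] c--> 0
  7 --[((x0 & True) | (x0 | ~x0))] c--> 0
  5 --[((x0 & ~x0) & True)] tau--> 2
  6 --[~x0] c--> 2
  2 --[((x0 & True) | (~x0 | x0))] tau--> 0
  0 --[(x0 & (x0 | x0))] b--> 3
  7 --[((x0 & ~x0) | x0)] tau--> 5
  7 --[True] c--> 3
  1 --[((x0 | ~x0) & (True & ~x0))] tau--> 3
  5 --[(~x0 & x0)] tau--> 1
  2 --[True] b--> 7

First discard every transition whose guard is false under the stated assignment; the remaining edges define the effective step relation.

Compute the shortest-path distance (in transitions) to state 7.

Answer: 2

Working:
BFS to 7:
  L0 = {0}
  L1 = {2}
  L2 = {5,7}
7 enters at depth 2; path b·b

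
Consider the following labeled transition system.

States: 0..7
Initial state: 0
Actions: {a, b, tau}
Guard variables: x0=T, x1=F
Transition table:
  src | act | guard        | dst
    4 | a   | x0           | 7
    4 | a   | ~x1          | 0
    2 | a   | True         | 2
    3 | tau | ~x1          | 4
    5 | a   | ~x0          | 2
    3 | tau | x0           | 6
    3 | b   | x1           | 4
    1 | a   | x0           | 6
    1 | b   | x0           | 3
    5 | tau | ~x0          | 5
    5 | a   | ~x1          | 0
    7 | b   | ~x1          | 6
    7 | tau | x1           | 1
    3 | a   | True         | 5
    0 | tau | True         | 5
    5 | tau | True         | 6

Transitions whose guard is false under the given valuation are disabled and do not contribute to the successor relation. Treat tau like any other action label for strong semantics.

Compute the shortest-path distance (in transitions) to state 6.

Answer: 2

Trace:
Breadth-first toward 6:
  L0 = {0}
  L1 = {5}
  L2 = {6}
first hit 6 at d=2 via tau·tau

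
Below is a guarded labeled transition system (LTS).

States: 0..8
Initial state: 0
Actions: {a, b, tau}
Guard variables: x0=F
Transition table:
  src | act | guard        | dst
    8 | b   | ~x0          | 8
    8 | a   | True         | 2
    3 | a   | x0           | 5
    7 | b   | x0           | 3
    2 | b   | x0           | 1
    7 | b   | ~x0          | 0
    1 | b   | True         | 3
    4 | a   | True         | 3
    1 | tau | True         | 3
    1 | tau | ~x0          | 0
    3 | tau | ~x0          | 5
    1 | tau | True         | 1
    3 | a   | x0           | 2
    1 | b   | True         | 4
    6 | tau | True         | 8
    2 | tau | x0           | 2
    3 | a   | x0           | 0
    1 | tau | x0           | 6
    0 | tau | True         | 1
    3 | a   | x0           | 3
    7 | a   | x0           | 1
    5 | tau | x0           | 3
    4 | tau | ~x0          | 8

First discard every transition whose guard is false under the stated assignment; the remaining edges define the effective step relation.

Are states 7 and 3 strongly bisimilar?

Answer: NOT BISIMILAR

Trace:
Compute ~ classes (split until stable):
  P[0] = {{0,1,2,3,4,5,6,7,8}}
  P[1] = {{0,3,6},{1},{2,5},{4},{7},{8}}
  P[2] = {{0},{1},{2,5},{3},{4},{6},{7},{8}}
stable after 3 split(s): 8 block(s)
7∈{7}, 3∈{3}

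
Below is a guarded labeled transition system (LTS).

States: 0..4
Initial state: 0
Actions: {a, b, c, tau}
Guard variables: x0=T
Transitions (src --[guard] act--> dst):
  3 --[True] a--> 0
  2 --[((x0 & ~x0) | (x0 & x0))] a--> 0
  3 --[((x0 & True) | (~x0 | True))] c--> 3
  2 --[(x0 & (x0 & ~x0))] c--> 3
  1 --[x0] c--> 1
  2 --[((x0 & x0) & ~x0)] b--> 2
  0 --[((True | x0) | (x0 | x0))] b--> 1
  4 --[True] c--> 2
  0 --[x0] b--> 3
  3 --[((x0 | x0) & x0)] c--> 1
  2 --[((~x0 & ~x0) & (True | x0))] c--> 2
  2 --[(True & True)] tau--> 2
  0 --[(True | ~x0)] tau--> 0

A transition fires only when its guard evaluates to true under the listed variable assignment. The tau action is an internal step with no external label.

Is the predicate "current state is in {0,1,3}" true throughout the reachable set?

Answer: INVARIANT HOLDS

Trace:
Inv-set: {0,1,3}
Reach set: {0,1,3}
  0: ✓
  1: ✓
  3: ✓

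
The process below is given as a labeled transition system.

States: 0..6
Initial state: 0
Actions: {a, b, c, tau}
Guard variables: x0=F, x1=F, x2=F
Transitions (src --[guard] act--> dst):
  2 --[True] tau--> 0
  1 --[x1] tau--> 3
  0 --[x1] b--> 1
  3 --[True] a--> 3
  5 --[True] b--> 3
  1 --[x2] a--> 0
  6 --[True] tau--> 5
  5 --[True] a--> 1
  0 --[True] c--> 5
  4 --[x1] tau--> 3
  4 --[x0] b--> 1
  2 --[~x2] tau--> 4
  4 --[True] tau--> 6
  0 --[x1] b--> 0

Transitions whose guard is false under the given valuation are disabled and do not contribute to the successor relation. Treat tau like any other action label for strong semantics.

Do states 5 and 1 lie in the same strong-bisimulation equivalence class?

Answer: NOT BISIMILAR

Working:
Compute ~ classes (split until stable):
  round 0: {{0,1,2,3,4,5,6}}
  round 1: {{0},{1},{2,4,6},{3},{5}}
  round 2: {{0},{1},{2},{3},{4},{5},{6}}
stable after 3 split(s): 7 block(s)
[5]={5}  [1]={1}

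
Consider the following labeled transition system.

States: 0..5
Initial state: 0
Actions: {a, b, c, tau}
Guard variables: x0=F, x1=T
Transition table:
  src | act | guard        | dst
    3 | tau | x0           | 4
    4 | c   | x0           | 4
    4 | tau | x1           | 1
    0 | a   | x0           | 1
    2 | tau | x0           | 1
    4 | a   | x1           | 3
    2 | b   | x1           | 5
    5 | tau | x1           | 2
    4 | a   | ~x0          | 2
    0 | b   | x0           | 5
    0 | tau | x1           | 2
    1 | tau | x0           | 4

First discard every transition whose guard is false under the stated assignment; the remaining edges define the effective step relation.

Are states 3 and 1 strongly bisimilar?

Answer: BISIMILAR

Analysis:
Bisimulation quotient by refinement:
  round 0: {{0,1,2,3,4,5}}
  round 1: {{0,5},{1,3},{2},{4}}
Fixed point at round 2; 4 class(es).
[3]={1,3}  [1]={1,3}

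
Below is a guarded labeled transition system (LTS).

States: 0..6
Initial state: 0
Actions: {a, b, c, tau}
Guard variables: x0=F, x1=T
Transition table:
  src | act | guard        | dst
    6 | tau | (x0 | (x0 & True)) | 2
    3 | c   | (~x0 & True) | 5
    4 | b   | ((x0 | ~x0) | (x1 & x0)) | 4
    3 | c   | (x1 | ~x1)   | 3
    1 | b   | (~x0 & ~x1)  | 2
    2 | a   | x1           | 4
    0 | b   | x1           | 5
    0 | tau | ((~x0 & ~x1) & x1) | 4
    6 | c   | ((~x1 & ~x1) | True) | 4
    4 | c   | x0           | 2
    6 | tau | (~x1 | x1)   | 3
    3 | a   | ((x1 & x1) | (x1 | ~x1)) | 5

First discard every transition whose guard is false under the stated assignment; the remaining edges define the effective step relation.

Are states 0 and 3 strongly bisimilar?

Answer: NOT BISIMILAR

Trace:
Compute ~ classes (split until stable):
  P[0] = {{0,1,2,3,4,5,6}}
  P[1] = {{0,4},{1,5},{2},{3},{6}}
  P[2] = {{0},{1,5},{2},{3},{4},{6}}
stable after 3 split(s): 6 block(s)
[0]={0}  [3]={3}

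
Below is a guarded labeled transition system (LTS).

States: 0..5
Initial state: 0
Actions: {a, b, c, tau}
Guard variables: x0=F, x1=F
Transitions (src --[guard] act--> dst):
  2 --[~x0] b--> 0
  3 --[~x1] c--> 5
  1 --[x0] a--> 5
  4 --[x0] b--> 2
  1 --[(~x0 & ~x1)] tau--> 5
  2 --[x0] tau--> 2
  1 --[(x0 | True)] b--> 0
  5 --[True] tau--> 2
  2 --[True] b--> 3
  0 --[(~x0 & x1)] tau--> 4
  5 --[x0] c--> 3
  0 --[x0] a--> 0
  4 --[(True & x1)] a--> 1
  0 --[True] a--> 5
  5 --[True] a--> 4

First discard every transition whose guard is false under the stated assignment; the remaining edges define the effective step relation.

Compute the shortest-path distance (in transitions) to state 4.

Answer: 2

Trace:
Layered search for 4:
  Layer 0: {0}
  Layer 1: {5}
  Layer 2: {2,4}
4 enters at depth 2; path a·a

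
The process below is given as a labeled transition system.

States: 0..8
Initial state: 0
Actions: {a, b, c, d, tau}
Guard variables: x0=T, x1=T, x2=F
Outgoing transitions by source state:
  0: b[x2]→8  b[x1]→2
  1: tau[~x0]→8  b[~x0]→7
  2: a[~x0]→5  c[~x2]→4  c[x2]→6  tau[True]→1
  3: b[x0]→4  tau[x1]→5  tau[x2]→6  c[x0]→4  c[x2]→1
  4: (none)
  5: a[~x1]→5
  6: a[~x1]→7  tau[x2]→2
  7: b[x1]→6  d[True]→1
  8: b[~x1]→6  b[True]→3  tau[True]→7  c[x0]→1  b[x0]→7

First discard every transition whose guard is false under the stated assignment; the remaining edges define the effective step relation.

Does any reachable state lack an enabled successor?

Reachable = {0,1,2,4}
  0: b→2  [1 out]
  1: ∅  [STUCK]
  2: c→4  tau→1  [2 out]
  4: ∅  [STUCK]
Path to 1: b·tau

Answer: DEADLOCK at state 1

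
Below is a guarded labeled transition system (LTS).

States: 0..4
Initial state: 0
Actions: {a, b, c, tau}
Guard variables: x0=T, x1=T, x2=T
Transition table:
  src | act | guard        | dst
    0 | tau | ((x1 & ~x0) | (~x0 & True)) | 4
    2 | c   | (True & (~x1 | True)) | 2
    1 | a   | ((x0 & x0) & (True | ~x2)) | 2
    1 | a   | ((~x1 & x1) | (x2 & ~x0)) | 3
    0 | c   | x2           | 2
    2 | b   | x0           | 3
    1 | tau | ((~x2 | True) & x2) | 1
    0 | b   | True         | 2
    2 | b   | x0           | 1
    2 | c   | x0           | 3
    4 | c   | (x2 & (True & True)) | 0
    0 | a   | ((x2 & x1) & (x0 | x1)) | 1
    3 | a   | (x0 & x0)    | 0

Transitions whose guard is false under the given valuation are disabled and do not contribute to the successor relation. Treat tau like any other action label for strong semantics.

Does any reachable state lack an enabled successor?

Reachable = {0,1,2,3}
  0: a→1  b→2  c→2  [deg 3]
  1: a→2  tau→1  [deg 2]
  2: b→1  b→3  c→2  c→3  [deg 4]
  3: a→0  [deg 1]

Answer: DEADLOCK-FREE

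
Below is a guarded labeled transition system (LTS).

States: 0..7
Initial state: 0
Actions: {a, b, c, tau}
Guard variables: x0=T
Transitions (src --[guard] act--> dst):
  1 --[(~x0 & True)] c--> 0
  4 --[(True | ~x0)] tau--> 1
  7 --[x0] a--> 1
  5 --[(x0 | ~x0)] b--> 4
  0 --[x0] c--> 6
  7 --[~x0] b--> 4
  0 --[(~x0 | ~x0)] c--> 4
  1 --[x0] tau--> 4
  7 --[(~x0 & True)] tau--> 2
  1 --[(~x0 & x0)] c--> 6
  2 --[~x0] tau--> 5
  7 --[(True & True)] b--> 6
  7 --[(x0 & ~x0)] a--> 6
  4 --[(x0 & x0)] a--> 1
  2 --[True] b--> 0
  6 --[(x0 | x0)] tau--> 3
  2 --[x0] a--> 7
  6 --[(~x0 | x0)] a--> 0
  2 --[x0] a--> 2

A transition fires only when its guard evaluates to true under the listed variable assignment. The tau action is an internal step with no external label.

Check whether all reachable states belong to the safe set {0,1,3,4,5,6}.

Inv-set: {0,1,3,4,5,6}
Reach set: {0,3,6}
  0: safe
  3: safe
  6: safe

Answer: INVARIANT HOLDS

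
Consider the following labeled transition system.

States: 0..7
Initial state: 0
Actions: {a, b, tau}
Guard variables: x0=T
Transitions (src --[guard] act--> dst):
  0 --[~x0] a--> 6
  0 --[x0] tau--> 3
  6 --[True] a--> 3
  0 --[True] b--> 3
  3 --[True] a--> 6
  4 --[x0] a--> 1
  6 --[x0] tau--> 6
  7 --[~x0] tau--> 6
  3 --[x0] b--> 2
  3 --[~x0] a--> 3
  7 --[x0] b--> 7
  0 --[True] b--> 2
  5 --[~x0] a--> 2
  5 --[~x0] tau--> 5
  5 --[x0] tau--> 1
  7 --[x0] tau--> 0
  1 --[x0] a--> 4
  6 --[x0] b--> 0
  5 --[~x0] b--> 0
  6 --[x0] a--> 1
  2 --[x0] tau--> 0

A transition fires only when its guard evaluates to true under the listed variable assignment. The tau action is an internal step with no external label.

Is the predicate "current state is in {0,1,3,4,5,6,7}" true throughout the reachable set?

Answer: INVARIANT VIOLATED at state 2

Analysis:
Inv-set: {0,1,3,4,5,6,7}
R = {0,1,2,3,4,6}
  0: safe
  1: safe
  2: ✗ unsafe
  3: safe
  4: safe
  6: safe
witness against invariant: b → 2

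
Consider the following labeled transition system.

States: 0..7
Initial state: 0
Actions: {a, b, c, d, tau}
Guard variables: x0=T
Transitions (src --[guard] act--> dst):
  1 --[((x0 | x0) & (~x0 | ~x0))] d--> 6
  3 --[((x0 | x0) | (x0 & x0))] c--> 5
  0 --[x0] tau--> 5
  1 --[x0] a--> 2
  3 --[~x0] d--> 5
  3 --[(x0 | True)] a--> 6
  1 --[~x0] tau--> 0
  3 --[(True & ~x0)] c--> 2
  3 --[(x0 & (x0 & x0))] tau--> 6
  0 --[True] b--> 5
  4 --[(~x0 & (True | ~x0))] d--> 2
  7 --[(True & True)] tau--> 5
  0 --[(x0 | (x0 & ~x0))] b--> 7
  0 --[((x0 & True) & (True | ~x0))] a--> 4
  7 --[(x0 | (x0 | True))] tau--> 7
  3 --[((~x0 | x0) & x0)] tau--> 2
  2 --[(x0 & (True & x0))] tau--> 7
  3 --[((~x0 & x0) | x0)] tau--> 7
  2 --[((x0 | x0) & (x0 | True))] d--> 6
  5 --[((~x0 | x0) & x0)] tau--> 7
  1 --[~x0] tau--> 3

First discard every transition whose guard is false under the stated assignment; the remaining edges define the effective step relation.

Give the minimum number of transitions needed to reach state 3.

Answer: UNREACHABLE

Trace:
Breadth-first toward 3:
  L0 = {0}
  L1 = {4,5,7}
3 never appears.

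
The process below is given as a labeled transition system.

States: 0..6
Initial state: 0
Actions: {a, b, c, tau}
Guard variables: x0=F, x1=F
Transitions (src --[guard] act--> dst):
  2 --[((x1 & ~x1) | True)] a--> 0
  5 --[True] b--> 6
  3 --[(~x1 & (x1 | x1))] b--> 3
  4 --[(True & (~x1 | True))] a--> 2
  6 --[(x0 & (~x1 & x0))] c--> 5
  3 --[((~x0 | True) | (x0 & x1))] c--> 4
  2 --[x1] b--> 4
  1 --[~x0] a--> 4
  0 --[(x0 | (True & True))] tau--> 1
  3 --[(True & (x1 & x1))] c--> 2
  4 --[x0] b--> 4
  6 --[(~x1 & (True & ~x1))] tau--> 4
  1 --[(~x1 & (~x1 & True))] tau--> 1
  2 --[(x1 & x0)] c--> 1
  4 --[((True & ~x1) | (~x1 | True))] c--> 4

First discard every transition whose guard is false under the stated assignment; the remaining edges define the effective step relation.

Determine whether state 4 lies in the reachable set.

9 transition(s) survive guard evaluation.
Layer 0: {0}
Layer 1: {1}  now seen {0,1}
Layer 2: {4}  now seen {0,1,4}
Layer 3: {2}  now seen {0,1,2,4}
R = {0,1,2,4}
witness 4: tau·a

Answer: REACHABLE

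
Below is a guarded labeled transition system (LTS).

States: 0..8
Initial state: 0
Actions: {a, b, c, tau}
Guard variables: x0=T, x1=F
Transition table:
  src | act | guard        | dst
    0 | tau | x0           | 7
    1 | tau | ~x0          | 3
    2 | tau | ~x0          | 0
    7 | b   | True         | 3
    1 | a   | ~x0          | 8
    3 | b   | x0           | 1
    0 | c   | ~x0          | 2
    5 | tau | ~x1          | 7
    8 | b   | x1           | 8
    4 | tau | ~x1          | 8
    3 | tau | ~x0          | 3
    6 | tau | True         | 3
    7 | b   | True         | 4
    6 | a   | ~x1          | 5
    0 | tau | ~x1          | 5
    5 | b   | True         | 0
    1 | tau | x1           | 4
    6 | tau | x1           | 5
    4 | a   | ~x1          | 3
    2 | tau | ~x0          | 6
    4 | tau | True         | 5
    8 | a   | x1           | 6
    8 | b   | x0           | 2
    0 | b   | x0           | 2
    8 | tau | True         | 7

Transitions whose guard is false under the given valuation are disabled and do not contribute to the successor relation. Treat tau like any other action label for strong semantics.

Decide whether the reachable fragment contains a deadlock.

Answer: DEADLOCK at state 1

Working:
Reachable = {0,1,2,3,4,5,7,8}
  0: b→2  tau→5  tau→7  [deg 3]
  1: ∅  [deadlock]
  2: ∅  [deadlock]
  3: b→1  [deg 1]
  4: a→3  tau→5  tau→8  [deg 3]
  5: b→0  tau→7  [deg 2]
  7: b→3  b→4  [deg 2]
  8: b→2  tau→7  [deg 2]
trace reaching 1: tau·b·b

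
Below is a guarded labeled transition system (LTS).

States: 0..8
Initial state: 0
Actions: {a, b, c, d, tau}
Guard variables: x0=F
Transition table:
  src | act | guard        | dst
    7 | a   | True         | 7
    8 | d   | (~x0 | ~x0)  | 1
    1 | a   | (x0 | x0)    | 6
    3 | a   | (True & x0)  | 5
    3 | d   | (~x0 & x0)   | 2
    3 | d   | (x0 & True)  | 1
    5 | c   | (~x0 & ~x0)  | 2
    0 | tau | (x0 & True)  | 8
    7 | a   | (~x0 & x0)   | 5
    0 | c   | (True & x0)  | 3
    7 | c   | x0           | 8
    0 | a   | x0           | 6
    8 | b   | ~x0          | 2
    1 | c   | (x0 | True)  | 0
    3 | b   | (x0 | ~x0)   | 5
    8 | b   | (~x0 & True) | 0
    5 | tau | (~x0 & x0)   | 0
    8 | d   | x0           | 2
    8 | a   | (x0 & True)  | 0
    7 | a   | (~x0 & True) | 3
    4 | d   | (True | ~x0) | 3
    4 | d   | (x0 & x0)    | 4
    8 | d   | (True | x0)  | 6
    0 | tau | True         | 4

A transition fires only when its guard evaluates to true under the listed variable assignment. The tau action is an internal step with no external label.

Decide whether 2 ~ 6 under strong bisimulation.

Refine partition for ~:
  π0 = {{0,1,2,3,4,5,6,7,8}}
  π1 = {{0},{1,5},{2,6},{3},{4},{7},{8}}
  π2 = {{0},{1},{2,6},{3},{4},{5},{7},{8}}
stable after 3 split(s): 8 block(s)
2∈{2,6}, 6∈{2,6}

Answer: BISIMILAR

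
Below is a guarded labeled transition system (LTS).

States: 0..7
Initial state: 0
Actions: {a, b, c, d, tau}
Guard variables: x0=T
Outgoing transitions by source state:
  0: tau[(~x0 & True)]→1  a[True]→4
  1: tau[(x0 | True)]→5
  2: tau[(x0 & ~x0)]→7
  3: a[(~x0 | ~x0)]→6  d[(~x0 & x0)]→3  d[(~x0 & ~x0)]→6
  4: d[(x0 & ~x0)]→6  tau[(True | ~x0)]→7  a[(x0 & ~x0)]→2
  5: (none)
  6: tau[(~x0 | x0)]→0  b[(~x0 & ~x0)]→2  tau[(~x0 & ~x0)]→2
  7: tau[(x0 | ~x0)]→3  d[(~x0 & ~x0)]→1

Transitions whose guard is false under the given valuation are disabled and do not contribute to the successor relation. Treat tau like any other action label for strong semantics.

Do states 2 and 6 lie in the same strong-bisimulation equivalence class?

Bisimulation quotient by refinement:
  π0 = {{0,1,2,3,4,5,6,7}}
  π1 = {{0},{1,4,6,7},{2,3,5}}
  π2 = {{0},{1,7},{2,3,5},{4},{6}}
Fixed point at round 3; 5 class(es).
2∈{2,3,5}, 6∈{6}

Answer: NOT BISIMILAR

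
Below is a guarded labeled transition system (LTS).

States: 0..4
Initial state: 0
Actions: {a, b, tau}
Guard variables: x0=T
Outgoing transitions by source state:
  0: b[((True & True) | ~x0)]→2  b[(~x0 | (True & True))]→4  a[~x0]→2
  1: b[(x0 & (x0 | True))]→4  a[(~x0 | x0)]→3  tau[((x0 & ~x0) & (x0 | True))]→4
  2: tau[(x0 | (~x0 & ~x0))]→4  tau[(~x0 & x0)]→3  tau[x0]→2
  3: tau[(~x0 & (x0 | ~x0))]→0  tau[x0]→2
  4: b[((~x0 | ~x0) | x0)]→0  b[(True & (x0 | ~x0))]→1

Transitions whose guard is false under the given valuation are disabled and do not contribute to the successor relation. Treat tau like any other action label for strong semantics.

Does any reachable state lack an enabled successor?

Answer: DEADLOCK-FREE

Working:
Reachable = {0,1,2,3,4}
  0: b→2  b→4  [deg 2]
  1: a→3  b→4  [deg 2]
  2: tau→2  tau→4  [deg 2]
  3: tau→2  [deg 1]
  4: b→0  b→1  [deg 2]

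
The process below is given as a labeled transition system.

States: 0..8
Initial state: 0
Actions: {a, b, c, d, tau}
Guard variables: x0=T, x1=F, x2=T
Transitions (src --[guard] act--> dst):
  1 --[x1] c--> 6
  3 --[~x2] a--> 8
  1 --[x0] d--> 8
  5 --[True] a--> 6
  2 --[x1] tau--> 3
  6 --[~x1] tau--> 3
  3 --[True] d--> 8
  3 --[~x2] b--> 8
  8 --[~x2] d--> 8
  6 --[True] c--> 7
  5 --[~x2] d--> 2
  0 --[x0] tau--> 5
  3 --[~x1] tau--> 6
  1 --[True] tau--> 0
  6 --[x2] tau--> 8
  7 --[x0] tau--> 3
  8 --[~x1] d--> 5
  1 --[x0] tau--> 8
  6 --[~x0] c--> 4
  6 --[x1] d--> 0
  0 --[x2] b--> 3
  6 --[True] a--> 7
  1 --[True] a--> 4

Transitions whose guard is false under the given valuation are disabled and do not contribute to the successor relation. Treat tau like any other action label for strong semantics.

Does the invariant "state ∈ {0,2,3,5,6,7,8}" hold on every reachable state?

Answer: INVARIANT HOLDS

Working:
Inv-set: {0,2,3,5,6,7,8}
Reachable = {0,3,5,6,7,8}
  0: ✓
  3: ✓
  5: ✓
  6: ✓
  7: ✓
  8: ✓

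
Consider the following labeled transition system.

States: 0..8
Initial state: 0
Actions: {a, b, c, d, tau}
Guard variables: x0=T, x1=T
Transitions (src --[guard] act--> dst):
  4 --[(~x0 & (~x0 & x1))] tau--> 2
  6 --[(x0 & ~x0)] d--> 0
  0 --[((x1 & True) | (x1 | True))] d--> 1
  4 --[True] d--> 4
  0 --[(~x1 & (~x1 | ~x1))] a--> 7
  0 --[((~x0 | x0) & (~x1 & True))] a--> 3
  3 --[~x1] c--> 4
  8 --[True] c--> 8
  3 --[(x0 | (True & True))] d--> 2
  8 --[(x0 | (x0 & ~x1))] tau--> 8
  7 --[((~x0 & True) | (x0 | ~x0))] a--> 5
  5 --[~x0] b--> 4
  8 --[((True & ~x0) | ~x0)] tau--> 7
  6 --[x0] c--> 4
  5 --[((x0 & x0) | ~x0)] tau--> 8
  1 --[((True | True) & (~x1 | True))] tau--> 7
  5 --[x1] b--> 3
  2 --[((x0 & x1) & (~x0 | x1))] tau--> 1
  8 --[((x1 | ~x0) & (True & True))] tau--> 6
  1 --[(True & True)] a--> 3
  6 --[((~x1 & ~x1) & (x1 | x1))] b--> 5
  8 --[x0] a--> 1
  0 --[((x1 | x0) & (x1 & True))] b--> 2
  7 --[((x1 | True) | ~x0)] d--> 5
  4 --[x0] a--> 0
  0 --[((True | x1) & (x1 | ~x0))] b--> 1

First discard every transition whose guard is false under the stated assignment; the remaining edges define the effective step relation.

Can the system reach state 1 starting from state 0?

Answer: REACHABLE

Trace:
18 transition(s) survive guard evaluation.
Layer 0: {0}
Layer 1: {1,2}  total {0,1,2}
Layer 2: {3,7}  total {0,1,2,3,7}
Layer 3: {5}  total {0,1,2,3,5,7}
Layer 4: {8}  total {0,1,2,3,5,7,8}
Layer 5: {6}  total {0,1,2,3,5,6,7,8}
Layer 6: {4}  total {0,1,2,3,4,5,6,7,8}
R = {0,1,2,3,4,5,6,7,8}
trace reaching 1: d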